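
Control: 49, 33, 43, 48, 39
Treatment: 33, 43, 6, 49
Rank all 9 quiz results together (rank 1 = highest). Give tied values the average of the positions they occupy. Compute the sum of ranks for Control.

Sorted (descending): 49, 49, 48, 43, 43, 39, 33, 33, 6
The 2 values of 49 occupy positions 1–2 → average rank (1+2)/2 = 1.5.
The 2 values of 43 occupy positions 4–5 → average rank (4+5)/2 = 4.5.
The 2 values of 33 occupy positions 7–8 → average rank (7+8)/2 = 7.5.
Control values → pooled ranks: 49→1.5, 33→7.5, 43→4.5, 48→3, 39→6
Rank sum = 1.5 + 7.5 + 4.5 + 3 + 6 = 22.5

22.5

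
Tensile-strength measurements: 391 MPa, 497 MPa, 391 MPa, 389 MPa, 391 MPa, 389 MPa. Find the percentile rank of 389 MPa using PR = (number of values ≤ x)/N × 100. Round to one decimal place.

N = 6.
Strictly below 389: 0. Equal to 389: 2.
PR = 2/6 × 100 = 33.3

33.3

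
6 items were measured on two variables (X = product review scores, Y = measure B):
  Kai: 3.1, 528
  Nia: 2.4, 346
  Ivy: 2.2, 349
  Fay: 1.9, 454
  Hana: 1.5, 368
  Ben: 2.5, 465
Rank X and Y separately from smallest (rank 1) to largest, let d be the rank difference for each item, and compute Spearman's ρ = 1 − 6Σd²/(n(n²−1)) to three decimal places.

0.486

Ranks of variable 1: 6, 4, 3, 2, 1, 5
Ranks of variable 2: 6, 1, 2, 4, 3, 5
d = r₁ − r₂: 0, 3, 1, -2, -2, 0
d²: 0, 9, 1, 4, 4, 0; Σd² = 18
ρ = 1 − 6·18/(6·35) = 1 − 108/210 = 0.486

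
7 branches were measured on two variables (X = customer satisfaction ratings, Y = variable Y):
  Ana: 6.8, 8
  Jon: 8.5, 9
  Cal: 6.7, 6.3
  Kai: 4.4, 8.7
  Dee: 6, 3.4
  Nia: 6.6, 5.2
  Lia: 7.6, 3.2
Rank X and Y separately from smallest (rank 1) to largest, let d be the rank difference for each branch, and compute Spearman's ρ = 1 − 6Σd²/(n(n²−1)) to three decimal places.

0.107

Ranks of variable 1: 5, 7, 4, 1, 2, 3, 6
Ranks of variable 2: 5, 7, 4, 6, 2, 3, 1
d = r₁ − r₂: 0, 0, 0, -5, 0, 0, 5
d²: 0, 0, 0, 25, 0, 0, 25; Σd² = 50
ρ = 1 − 6·50/(7·48) = 1 − 300/336 = 0.107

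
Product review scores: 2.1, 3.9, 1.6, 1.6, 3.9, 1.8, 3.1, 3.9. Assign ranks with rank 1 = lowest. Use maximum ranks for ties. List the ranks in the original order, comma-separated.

4, 8, 2, 2, 8, 3, 5, 8

Sorted (ascending): 1.6, 1.6, 1.8, 2.1, 3.1, 3.9, 3.9, 3.9
The 2 values of 1.6 occupy positions 1–2 → each gets rank 2.
The 3 values of 3.9 occupy positions 6–8 → each gets rank 8.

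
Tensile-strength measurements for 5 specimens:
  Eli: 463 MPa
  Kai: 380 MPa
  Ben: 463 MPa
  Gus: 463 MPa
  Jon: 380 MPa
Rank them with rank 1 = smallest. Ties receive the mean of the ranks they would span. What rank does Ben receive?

4

Sorted (ascending): 380, 380, 463, 463, 463
The 2 values of 380 occupy positions 1–2 → average rank (1+2)/2 = 1.5.
The 3 values of 463 occupy positions 3–5 → average rank 4.
Ben has value 463 MPa → rank 4.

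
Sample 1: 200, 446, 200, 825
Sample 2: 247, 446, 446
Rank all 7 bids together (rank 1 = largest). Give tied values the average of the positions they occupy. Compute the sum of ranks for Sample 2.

Sorted (descending): 825, 446, 446, 446, 247, 200, 200
The 3 values of 446 occupy positions 2–4 → average rank 3.
The 2 values of 200 occupy positions 6–7 → average rank (6+7)/2 = 6.5.
Sample 2 values → pooled ranks: 247→5, 446→3, 446→3
Rank sum = 5 + 3 + 3 = 11

11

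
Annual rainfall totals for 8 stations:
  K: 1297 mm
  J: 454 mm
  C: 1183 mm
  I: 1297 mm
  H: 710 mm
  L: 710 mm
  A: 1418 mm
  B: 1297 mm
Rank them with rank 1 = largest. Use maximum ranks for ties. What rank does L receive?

7

Sorted (descending): 1418, 1297, 1297, 1297, 1183, 710, 710, 454
The 3 values of 1297 occupy positions 2–4 → each gets rank 4.
The 2 values of 710 occupy positions 6–7 → each gets rank 7.
L has value 710 mm → rank 7.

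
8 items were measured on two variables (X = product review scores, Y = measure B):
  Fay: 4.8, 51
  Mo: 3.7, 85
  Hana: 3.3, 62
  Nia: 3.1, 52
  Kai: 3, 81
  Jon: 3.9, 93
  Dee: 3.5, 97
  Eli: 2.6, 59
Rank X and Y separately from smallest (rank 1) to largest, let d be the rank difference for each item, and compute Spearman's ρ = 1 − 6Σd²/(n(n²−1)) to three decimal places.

0.143

Ranks of variable 1: 8, 6, 4, 3, 2, 7, 5, 1
Ranks of variable 2: 1, 6, 4, 2, 5, 7, 8, 3
d = r₁ − r₂: 7, 0, 0, 1, -3, 0, -3, -2
d²: 49, 0, 0, 1, 9, 0, 9, 4; Σd² = 72
ρ = 1 − 6·72/(8·63) = 1 − 432/504 = 0.143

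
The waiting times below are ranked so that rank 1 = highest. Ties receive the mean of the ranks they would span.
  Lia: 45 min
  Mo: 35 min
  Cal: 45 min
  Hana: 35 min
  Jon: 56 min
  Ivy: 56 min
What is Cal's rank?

3.5

Sorted (descending): 56, 56, 45, 45, 35, 35
The 2 values of 56 occupy positions 1–2 → average rank (1+2)/2 = 1.5.
The 2 values of 45 occupy positions 3–4 → average rank (3+4)/2 = 3.5.
The 2 values of 35 occupy positions 5–6 → average rank (5+6)/2 = 5.5.
Cal has value 45 min → rank 3.5.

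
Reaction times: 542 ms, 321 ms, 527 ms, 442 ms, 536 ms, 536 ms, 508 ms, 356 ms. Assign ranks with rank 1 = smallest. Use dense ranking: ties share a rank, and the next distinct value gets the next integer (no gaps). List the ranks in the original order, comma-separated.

Sorted (ascending): 321, 356, 442, 508, 527, 536, 536, 542
The 2 values of 536 share dense rank 6.
Remaining distinct values take the next consecutive integers.

7, 1, 5, 3, 6, 6, 4, 2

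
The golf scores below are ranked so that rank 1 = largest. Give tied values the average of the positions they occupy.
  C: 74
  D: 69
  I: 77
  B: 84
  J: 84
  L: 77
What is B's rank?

Sorted (descending): 84, 84, 77, 77, 74, 69
The 2 values of 84 occupy positions 1–2 → average rank (1+2)/2 = 1.5.
The 2 values of 77 occupy positions 3–4 → average rank (3+4)/2 = 3.5.
B has value 84 → rank 1.5.

1.5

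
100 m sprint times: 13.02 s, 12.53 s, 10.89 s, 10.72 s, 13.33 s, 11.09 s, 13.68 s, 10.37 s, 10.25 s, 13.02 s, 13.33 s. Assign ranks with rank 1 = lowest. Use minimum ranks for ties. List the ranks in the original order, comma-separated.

7, 6, 4, 3, 9, 5, 11, 2, 1, 7, 9

Sorted (ascending): 10.25, 10.37, 10.72, 10.89, 11.09, 12.53, 13.02, 13.02, 13.33, 13.33, 13.68
The 2 values of 13.02 occupy positions 7–8 → each gets rank 7.
The 2 values of 13.33 occupy positions 9–10 → each gets rank 9.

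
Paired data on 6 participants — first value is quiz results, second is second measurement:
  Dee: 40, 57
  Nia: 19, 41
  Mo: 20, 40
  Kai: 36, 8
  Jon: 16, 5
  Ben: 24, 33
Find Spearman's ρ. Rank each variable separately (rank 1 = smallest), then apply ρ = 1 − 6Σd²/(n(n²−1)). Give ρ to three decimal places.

Ranks of variable 1: 6, 2, 3, 5, 1, 4
Ranks of variable 2: 6, 5, 4, 2, 1, 3
d = r₁ − r₂: 0, -3, -1, 3, 0, 1
d²: 0, 9, 1, 9, 0, 1; Σd² = 20
ρ = 1 − 6·20/(6·35) = 1 − 120/210 = 0.429

0.429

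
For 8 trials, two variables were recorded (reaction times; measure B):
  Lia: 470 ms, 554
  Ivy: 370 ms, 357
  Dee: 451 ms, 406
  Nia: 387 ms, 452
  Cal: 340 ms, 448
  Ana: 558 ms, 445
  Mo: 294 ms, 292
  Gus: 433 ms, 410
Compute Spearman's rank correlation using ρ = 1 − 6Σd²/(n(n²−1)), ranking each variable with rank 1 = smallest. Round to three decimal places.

0.452

Ranks of variable 1: 7, 3, 6, 4, 2, 8, 1, 5
Ranks of variable 2: 8, 2, 3, 7, 6, 5, 1, 4
d = r₁ − r₂: -1, 1, 3, -3, -4, 3, 0, 1
d²: 1, 1, 9, 9, 16, 9, 0, 1; Σd² = 46
ρ = 1 − 6·46/(8·63) = 1 − 276/504 = 0.452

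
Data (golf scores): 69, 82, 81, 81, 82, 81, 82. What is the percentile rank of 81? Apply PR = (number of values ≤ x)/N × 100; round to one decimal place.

57.1

N = 7.
Strictly below 81: 1. Equal to 81: 3.
PR = 4/7 × 100 = 57.1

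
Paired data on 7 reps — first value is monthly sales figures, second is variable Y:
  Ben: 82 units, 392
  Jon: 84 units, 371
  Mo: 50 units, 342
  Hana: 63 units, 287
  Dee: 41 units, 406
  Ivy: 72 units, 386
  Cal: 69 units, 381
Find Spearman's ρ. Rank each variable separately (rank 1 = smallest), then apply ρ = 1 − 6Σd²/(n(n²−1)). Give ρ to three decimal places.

Ranks of variable 1: 6, 7, 2, 3, 1, 5, 4
Ranks of variable 2: 6, 3, 2, 1, 7, 5, 4
d = r₁ − r₂: 0, 4, 0, 2, -6, 0, 0
d²: 0, 16, 0, 4, 36, 0, 0; Σd² = 56
ρ = 1 − 6·56/(7·48) = 1 − 336/336 = 0.000

0.000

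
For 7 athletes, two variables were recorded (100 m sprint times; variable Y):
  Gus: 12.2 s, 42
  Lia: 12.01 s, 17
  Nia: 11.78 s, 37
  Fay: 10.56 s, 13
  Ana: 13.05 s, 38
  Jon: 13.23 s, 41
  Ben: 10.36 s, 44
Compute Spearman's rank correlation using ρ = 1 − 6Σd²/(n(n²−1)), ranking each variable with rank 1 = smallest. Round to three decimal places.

0.107

Ranks of variable 1: 5, 4, 3, 2, 6, 7, 1
Ranks of variable 2: 6, 2, 3, 1, 4, 5, 7
d = r₁ − r₂: -1, 2, 0, 1, 2, 2, -6
d²: 1, 4, 0, 1, 4, 4, 36; Σd² = 50
ρ = 1 − 6·50/(7·48) = 1 − 300/336 = 0.107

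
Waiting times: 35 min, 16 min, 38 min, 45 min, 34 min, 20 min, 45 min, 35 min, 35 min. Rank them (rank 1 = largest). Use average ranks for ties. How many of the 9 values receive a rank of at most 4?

Sorted (descending): 45, 45, 38, 35, 35, 35, 34, 20, 16
The 2 values of 45 occupy positions 1–2 → average rank (1+2)/2 = 1.5.
The 3 values of 35 occupy positions 4–6 → average rank 5.
Ranks ≤ 4: {1.5, 1.5, 3} → 3 values.

3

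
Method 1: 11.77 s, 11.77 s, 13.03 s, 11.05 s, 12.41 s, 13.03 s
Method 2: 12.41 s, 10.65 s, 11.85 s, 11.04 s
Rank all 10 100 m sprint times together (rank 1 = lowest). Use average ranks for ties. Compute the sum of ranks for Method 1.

Sorted (ascending): 10.65, 11.04, 11.05, 11.77, 11.77, 11.85, 12.41, 12.41, 13.03, 13.03
The 2 values of 11.77 occupy positions 4–5 → average rank (4+5)/2 = 4.5.
The 2 values of 12.41 occupy positions 7–8 → average rank (7+8)/2 = 7.5.
The 2 values of 13.03 occupy positions 9–10 → average rank (9+10)/2 = 9.5.
Method 1 values → pooled ranks: 11.77→4.5, 11.77→4.5, 13.03→9.5, 11.05→3, 12.41→7.5, 13.03→9.5
Rank sum = 4.5 + 4.5 + 9.5 + 3 + 7.5 + 9.5 = 38.5

38.5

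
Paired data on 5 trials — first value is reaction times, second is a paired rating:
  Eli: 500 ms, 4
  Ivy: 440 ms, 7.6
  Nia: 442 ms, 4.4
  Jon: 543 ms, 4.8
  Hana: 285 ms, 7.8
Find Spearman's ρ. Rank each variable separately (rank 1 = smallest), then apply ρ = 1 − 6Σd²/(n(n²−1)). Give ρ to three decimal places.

Ranks of variable 1: 4, 2, 3, 5, 1
Ranks of variable 2: 1, 4, 2, 3, 5
d = r₁ − r₂: 3, -2, 1, 2, -4
d²: 9, 4, 1, 4, 16; Σd² = 34
ρ = 1 − 6·34/(5·24) = 1 − 204/120 = -0.700

-0.700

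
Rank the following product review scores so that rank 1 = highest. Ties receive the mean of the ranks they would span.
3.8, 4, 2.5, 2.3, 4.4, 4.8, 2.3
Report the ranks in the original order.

Sorted (descending): 4.8, 4.4, 4, 3.8, 2.5, 2.3, 2.3
The 2 values of 2.3 occupy positions 6–7 → average rank (6+7)/2 = 6.5.

4, 3, 5, 6.5, 2, 1, 6.5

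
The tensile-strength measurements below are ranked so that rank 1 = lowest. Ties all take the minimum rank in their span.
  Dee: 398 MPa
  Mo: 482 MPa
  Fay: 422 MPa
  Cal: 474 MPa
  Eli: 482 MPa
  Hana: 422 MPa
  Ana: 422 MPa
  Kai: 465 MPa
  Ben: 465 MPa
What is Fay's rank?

2

Sorted (ascending): 398, 422, 422, 422, 465, 465, 474, 482, 482
The 3 values of 422 occupy positions 2–4 → each gets rank 2.
The 2 values of 465 occupy positions 5–6 → each gets rank 5.
The 2 values of 482 occupy positions 8–9 → each gets rank 8.
Fay has value 422 MPa → rank 2.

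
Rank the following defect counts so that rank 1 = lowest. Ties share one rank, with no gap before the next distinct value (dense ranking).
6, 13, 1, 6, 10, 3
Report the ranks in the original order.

3, 5, 1, 3, 4, 2

Sorted (ascending): 1, 3, 6, 6, 10, 13
The 2 values of 6 share dense rank 3.
Remaining distinct values take the next consecutive integers.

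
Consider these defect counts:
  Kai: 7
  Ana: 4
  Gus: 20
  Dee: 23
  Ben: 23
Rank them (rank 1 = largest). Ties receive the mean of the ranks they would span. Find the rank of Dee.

1.5

Sorted (descending): 23, 23, 20, 7, 4
The 2 values of 23 occupy positions 1–2 → average rank (1+2)/2 = 1.5.
Dee has value 23 → rank 1.5.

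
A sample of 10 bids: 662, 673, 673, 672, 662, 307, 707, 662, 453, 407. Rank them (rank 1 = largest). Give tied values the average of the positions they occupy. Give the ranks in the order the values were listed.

6, 2.5, 2.5, 4, 6, 10, 1, 6, 8, 9

Sorted (descending): 707, 673, 673, 672, 662, 662, 662, 453, 407, 307
The 2 values of 673 occupy positions 2–3 → average rank (2+3)/2 = 2.5.
The 3 values of 662 occupy positions 5–7 → average rank 6.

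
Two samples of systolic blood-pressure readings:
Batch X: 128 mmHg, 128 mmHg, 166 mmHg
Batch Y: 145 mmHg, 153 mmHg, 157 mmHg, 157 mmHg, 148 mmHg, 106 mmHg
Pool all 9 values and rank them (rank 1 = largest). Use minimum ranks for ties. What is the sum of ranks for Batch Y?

Sorted (descending): 166, 157, 157, 153, 148, 145, 128, 128, 106
The 2 values of 157 occupy positions 2–3 → each gets rank 2.
The 2 values of 128 occupy positions 7–8 → each gets rank 7.
Batch Y values → pooled ranks: 145→6, 153→4, 157→2, 157→2, 148→5, 106→9
Rank sum = 6 + 4 + 2 + 2 + 5 + 9 = 28

28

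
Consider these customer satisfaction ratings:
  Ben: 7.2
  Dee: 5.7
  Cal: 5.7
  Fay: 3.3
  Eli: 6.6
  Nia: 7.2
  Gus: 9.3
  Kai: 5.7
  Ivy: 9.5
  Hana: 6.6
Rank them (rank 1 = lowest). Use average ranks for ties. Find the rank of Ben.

Sorted (ascending): 3.3, 5.7, 5.7, 5.7, 6.6, 6.6, 7.2, 7.2, 9.3, 9.5
The 3 values of 5.7 occupy positions 2–4 → average rank 3.
The 2 values of 6.6 occupy positions 5–6 → average rank (5+6)/2 = 5.5.
The 2 values of 7.2 occupy positions 7–8 → average rank (7+8)/2 = 7.5.
Ben has value 7.2 → rank 7.5.

7.5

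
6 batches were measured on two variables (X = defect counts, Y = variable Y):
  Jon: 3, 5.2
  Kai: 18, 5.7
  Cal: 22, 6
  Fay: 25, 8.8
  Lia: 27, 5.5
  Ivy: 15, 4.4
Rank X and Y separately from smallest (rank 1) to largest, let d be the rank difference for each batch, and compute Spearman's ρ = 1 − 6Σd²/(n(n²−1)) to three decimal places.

0.600

Ranks of variable 1: 1, 3, 4, 5, 6, 2
Ranks of variable 2: 2, 4, 5, 6, 3, 1
d = r₁ − r₂: -1, -1, -1, -1, 3, 1
d²: 1, 1, 1, 1, 9, 1; Σd² = 14
ρ = 1 − 6·14/(6·35) = 1 − 84/210 = 0.600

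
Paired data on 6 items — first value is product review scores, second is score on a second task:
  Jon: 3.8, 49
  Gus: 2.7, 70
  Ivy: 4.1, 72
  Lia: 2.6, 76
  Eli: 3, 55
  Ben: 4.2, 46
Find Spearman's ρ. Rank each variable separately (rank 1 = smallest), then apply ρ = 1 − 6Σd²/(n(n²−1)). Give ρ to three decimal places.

-0.657

Ranks of variable 1: 4, 2, 5, 1, 3, 6
Ranks of variable 2: 2, 4, 5, 6, 3, 1
d = r₁ − r₂: 2, -2, 0, -5, 0, 5
d²: 4, 4, 0, 25, 0, 25; Σd² = 58
ρ = 1 − 6·58/(6·35) = 1 − 348/210 = -0.657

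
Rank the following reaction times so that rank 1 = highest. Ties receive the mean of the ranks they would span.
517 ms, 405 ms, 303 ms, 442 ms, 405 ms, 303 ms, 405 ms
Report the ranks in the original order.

Sorted (descending): 517, 442, 405, 405, 405, 303, 303
The 3 values of 405 occupy positions 3–5 → average rank 4.
The 2 values of 303 occupy positions 6–7 → average rank (6+7)/2 = 6.5.

1, 4, 6.5, 2, 4, 6.5, 4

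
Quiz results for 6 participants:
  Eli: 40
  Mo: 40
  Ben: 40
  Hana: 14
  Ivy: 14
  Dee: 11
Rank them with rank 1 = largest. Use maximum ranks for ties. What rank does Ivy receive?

5

Sorted (descending): 40, 40, 40, 14, 14, 11
The 3 values of 40 occupy positions 1–3 → each gets rank 3.
The 2 values of 14 occupy positions 4–5 → each gets rank 5.
Ivy has value 14 → rank 5.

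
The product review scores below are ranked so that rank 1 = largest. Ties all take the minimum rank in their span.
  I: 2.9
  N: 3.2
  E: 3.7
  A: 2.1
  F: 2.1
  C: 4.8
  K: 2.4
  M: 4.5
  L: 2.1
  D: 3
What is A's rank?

8

Sorted (descending): 4.8, 4.5, 3.7, 3.2, 3, 2.9, 2.4, 2.1, 2.1, 2.1
The 3 values of 2.1 occupy positions 8–10 → each gets rank 8.
A has value 2.1 → rank 8.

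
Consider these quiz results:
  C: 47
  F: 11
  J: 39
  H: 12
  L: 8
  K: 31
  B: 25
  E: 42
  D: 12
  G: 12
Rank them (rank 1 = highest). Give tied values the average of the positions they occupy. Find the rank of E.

2

Sorted (descending): 47, 42, 39, 31, 25, 12, 12, 12, 11, 8
The 3 values of 12 occupy positions 6–8 → average rank 7.
E has value 42 → rank 2.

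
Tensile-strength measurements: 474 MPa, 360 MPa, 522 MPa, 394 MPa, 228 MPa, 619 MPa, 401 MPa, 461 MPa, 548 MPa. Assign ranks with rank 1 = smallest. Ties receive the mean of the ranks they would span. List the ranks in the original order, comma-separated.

Sorted (ascending): 228, 360, 394, 401, 461, 474, 522, 548, 619
No ties — each value takes its position as its rank.

6, 2, 7, 3, 1, 9, 4, 5, 8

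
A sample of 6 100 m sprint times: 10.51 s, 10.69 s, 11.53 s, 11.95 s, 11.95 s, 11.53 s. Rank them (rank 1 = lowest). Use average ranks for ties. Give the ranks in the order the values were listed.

Sorted (ascending): 10.51, 10.69, 11.53, 11.53, 11.95, 11.95
The 2 values of 11.53 occupy positions 3–4 → average rank (3+4)/2 = 3.5.
The 2 values of 11.95 occupy positions 5–6 → average rank (5+6)/2 = 5.5.

1, 2, 3.5, 5.5, 5.5, 3.5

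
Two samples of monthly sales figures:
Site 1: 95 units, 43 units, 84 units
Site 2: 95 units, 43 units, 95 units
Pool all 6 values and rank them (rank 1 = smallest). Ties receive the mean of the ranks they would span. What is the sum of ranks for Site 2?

Sorted (ascending): 43, 43, 84, 95, 95, 95
The 2 values of 43 occupy positions 1–2 → average rank (1+2)/2 = 1.5.
The 3 values of 95 occupy positions 4–6 → average rank 5.
Site 2 values → pooled ranks: 95→5, 43→1.5, 95→5
Rank sum = 5 + 1.5 + 5 = 11.5

11.5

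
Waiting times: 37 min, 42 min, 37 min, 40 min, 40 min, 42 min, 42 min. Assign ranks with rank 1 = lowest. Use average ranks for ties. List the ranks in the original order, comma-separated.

1.5, 6, 1.5, 3.5, 3.5, 6, 6

Sorted (ascending): 37, 37, 40, 40, 42, 42, 42
The 2 values of 37 occupy positions 1–2 → average rank (1+2)/2 = 1.5.
The 2 values of 40 occupy positions 3–4 → average rank (3+4)/2 = 3.5.
The 3 values of 42 occupy positions 5–7 → average rank 6.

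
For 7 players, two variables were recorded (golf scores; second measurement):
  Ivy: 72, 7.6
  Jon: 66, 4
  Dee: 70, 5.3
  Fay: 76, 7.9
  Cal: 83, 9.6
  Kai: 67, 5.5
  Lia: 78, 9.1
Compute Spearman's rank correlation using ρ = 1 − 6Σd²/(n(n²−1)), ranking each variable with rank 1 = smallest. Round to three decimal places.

0.964

Ranks of variable 1: 4, 1, 3, 5, 7, 2, 6
Ranks of variable 2: 4, 1, 2, 5, 7, 3, 6
d = r₁ − r₂: 0, 0, 1, 0, 0, -1, 0
d²: 0, 0, 1, 0, 0, 1, 0; Σd² = 2
ρ = 1 − 6·2/(7·48) = 1 − 12/336 = 0.964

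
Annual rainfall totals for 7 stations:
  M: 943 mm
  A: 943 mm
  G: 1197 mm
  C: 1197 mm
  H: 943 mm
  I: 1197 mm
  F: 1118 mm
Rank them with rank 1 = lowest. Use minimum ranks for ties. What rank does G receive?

Sorted (ascending): 943, 943, 943, 1118, 1197, 1197, 1197
The 3 values of 943 occupy positions 1–3 → each gets rank 1.
The 3 values of 1197 occupy positions 5–7 → each gets rank 5.
G has value 1197 mm → rank 5.

5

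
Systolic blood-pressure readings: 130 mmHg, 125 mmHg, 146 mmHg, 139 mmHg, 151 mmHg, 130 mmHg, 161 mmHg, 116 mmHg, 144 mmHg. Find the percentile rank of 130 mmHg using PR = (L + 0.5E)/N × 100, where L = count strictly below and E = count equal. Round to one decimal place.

33.3

N = 9.
Strictly below 130: 2. Equal to 130: 2.
PR = (2 + 0.5·2)/9 × 100 = 33.3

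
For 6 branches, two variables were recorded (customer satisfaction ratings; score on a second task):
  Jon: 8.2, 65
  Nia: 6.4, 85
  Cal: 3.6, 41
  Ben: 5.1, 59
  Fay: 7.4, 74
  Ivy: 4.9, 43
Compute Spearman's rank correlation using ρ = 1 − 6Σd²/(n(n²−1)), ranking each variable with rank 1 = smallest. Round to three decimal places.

0.771

Ranks of variable 1: 6, 4, 1, 3, 5, 2
Ranks of variable 2: 4, 6, 1, 3, 5, 2
d = r₁ − r₂: 2, -2, 0, 0, 0, 0
d²: 4, 4, 0, 0, 0, 0; Σd² = 8
ρ = 1 − 6·8/(6·35) = 1 − 48/210 = 0.771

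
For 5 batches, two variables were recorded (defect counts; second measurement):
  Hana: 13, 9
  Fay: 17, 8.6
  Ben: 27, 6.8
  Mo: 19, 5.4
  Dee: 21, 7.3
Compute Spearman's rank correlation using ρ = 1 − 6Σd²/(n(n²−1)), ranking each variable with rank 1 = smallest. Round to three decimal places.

-0.700

Ranks of variable 1: 1, 2, 5, 3, 4
Ranks of variable 2: 5, 4, 2, 1, 3
d = r₁ − r₂: -4, -2, 3, 2, 1
d²: 16, 4, 9, 4, 1; Σd² = 34
ρ = 1 − 6·34/(5·24) = 1 − 204/120 = -0.700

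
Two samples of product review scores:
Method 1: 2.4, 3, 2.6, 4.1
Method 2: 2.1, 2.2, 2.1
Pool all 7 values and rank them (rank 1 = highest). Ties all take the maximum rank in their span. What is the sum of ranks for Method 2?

19

Sorted (descending): 4.1, 3, 2.6, 2.4, 2.2, 2.1, 2.1
The 2 values of 2.1 occupy positions 6–7 → each gets rank 7.
Method 2 values → pooled ranks: 2.1→7, 2.2→5, 2.1→7
Rank sum = 7 + 5 + 7 = 19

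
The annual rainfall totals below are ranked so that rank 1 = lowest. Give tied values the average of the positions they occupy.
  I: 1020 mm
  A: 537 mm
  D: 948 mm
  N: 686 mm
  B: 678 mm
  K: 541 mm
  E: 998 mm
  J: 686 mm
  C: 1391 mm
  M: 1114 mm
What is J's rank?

4.5

Sorted (ascending): 537, 541, 678, 686, 686, 948, 998, 1020, 1114, 1391
The 2 values of 686 occupy positions 4–5 → average rank (4+5)/2 = 4.5.
J has value 686 mm → rank 4.5.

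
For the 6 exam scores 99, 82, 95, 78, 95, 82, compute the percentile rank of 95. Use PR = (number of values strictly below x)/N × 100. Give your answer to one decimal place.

50.0

N = 6.
Strictly below 95: 3. Equal to 95: 2.
PR = 3/6 × 100 = 50.0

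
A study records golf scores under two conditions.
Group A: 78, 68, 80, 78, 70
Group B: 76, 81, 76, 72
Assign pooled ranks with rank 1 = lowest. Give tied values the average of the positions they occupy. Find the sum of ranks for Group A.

Sorted (ascending): 68, 70, 72, 76, 76, 78, 78, 80, 81
The 2 values of 76 occupy positions 4–5 → average rank (4+5)/2 = 4.5.
The 2 values of 78 occupy positions 6–7 → average rank (6+7)/2 = 6.5.
Group A values → pooled ranks: 78→6.5, 68→1, 80→8, 78→6.5, 70→2
Rank sum = 6.5 + 1 + 8 + 6.5 + 2 = 24

24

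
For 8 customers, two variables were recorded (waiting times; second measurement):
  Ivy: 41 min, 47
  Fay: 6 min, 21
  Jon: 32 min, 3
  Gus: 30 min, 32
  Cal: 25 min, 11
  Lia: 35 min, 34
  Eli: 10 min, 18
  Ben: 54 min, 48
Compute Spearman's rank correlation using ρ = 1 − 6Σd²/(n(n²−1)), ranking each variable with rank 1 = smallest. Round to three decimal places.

Ranks of variable 1: 7, 1, 5, 4, 3, 6, 2, 8
Ranks of variable 2: 7, 4, 1, 5, 2, 6, 3, 8
d = r₁ − r₂: 0, -3, 4, -1, 1, 0, -1, 0
d²: 0, 9, 16, 1, 1, 0, 1, 0; Σd² = 28
ρ = 1 − 6·28/(8·63) = 1 − 168/504 = 0.667

0.667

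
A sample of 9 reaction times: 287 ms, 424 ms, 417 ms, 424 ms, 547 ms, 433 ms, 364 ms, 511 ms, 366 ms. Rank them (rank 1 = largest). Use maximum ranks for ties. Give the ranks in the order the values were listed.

9, 5, 6, 5, 1, 3, 8, 2, 7

Sorted (descending): 547, 511, 433, 424, 424, 417, 366, 364, 287
The 2 values of 424 occupy positions 4–5 → each gets rank 5.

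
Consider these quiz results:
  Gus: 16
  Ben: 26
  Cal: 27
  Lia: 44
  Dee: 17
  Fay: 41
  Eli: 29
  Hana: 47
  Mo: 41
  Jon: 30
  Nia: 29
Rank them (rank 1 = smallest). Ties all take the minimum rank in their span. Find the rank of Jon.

7

Sorted (ascending): 16, 17, 26, 27, 29, 29, 30, 41, 41, 44, 47
The 2 values of 29 occupy positions 5–6 → each gets rank 5.
The 2 values of 41 occupy positions 8–9 → each gets rank 8.
Jon has value 30 → rank 7.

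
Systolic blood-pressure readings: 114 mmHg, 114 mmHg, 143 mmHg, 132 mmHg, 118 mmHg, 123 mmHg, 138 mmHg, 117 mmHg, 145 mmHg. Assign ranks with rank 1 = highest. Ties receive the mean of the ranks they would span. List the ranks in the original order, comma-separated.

Sorted (descending): 145, 143, 138, 132, 123, 118, 117, 114, 114
The 2 values of 114 occupy positions 8–9 → average rank (8+9)/2 = 8.5.

8.5, 8.5, 2, 4, 6, 5, 3, 7, 1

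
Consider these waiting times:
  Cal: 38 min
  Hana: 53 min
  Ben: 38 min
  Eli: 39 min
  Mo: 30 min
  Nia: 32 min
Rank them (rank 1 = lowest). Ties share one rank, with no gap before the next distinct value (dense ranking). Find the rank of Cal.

3

Sorted (ascending): 30, 32, 38, 38, 39, 53
The 2 values of 38 share dense rank 3.
Remaining distinct values take the next consecutive integers.
Cal has value 38 min → rank 3.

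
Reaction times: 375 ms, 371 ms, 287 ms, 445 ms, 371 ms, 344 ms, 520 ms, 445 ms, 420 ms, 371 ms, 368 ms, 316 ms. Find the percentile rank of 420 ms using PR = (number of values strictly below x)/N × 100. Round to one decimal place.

N = 12.
Strictly below 420: 8. Equal to 420: 1.
PR = 8/12 × 100 = 66.7

66.7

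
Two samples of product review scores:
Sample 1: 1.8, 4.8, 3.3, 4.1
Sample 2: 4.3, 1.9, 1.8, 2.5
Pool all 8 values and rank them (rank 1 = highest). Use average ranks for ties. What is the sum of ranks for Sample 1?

15.5

Sorted (descending): 4.8, 4.3, 4.1, 3.3, 2.5, 1.9, 1.8, 1.8
The 2 values of 1.8 occupy positions 7–8 → average rank (7+8)/2 = 7.5.
Sample 1 values → pooled ranks: 1.8→7.5, 4.8→1, 3.3→4, 4.1→3
Rank sum = 7.5 + 1 + 4 + 3 = 15.5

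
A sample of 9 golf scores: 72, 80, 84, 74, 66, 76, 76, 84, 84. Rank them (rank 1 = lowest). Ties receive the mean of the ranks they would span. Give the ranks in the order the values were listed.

Sorted (ascending): 66, 72, 74, 76, 76, 80, 84, 84, 84
The 2 values of 76 occupy positions 4–5 → average rank (4+5)/2 = 4.5.
The 3 values of 84 occupy positions 7–9 → average rank 8.

2, 6, 8, 3, 1, 4.5, 4.5, 8, 8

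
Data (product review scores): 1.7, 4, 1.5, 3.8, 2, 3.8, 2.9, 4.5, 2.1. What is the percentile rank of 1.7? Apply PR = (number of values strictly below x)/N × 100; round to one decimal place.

11.1

N = 9.
Strictly below 1.7: 1. Equal to 1.7: 1.
PR = 1/9 × 100 = 11.1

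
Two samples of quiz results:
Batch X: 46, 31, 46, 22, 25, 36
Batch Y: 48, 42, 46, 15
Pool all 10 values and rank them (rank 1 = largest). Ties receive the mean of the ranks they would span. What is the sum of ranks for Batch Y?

Sorted (descending): 48, 46, 46, 46, 42, 36, 31, 25, 22, 15
The 3 values of 46 occupy positions 2–4 → average rank 3.
Batch Y values → pooled ranks: 48→1, 42→5, 46→3, 15→10
Rank sum = 1 + 5 + 3 + 10 = 19

19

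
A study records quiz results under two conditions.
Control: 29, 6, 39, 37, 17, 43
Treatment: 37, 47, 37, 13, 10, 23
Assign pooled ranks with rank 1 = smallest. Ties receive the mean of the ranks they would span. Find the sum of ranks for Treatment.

38

Sorted (ascending): 6, 10, 13, 17, 23, 29, 37, 37, 37, 39, 43, 47
The 3 values of 37 occupy positions 7–9 → average rank 8.
Treatment values → pooled ranks: 37→8, 47→12, 37→8, 13→3, 10→2, 23→5
Rank sum = 8 + 12 + 8 + 3 + 2 + 5 = 38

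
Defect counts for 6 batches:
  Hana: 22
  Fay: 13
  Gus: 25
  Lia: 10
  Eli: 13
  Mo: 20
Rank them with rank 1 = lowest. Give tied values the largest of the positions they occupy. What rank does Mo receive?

Sorted (ascending): 10, 13, 13, 20, 22, 25
The 2 values of 13 occupy positions 2–3 → each gets rank 3.
Mo has value 20 → rank 4.

4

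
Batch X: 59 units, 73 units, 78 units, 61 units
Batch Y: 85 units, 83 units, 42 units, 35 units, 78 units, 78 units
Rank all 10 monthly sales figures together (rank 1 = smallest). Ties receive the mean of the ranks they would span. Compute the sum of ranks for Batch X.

19

Sorted (ascending): 35, 42, 59, 61, 73, 78, 78, 78, 83, 85
The 3 values of 78 occupy positions 6–8 → average rank 7.
Batch X values → pooled ranks: 59→3, 73→5, 78→7, 61→4
Rank sum = 3 + 5 + 7 + 4 = 19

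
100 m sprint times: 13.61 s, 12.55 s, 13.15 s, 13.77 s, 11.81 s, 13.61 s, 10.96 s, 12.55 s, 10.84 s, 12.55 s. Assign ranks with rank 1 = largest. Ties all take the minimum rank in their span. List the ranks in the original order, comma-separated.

2, 5, 4, 1, 8, 2, 9, 5, 10, 5

Sorted (descending): 13.77, 13.61, 13.61, 13.15, 12.55, 12.55, 12.55, 11.81, 10.96, 10.84
The 2 values of 13.61 occupy positions 2–3 → each gets rank 2.
The 3 values of 12.55 occupy positions 5–7 → each gets rank 5.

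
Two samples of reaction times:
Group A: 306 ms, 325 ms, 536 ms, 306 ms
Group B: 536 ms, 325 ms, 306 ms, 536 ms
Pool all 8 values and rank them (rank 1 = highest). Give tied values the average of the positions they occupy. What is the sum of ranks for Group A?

20.5

Sorted (descending): 536, 536, 536, 325, 325, 306, 306, 306
The 3 values of 536 occupy positions 1–3 → average rank 2.
The 2 values of 325 occupy positions 4–5 → average rank (4+5)/2 = 4.5.
The 3 values of 306 occupy positions 6–8 → average rank 7.
Group A values → pooled ranks: 306→7, 325→4.5, 536→2, 306→7
Rank sum = 7 + 4.5 + 2 + 7 = 20.5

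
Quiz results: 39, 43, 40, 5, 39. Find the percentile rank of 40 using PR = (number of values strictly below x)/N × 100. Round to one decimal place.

60.0

N = 5.
Strictly below 40: 3. Equal to 40: 1.
PR = 3/5 × 100 = 60.0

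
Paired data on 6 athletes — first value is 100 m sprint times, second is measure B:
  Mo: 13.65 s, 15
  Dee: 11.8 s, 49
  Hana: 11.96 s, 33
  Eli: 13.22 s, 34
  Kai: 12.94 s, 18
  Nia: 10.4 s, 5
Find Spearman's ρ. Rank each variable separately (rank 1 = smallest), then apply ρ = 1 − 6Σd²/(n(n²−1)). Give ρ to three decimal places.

0.029

Ranks of variable 1: 6, 2, 3, 5, 4, 1
Ranks of variable 2: 2, 6, 4, 5, 3, 1
d = r₁ − r₂: 4, -4, -1, 0, 1, 0
d²: 16, 16, 1, 0, 1, 0; Σd² = 34
ρ = 1 − 6·34/(6·35) = 1 − 204/210 = 0.029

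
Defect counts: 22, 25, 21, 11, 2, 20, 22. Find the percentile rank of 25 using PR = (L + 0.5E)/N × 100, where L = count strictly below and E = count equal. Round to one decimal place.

92.9

N = 7.
Strictly below 25: 6. Equal to 25: 1.
PR = (6 + 0.5·1)/7 × 100 = 92.9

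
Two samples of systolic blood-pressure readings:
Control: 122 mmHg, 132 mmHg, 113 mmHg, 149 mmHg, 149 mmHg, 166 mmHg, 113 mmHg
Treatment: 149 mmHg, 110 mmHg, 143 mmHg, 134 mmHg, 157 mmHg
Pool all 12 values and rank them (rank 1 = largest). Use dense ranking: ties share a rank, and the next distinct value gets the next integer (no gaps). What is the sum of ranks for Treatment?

Sorted (descending): 166, 157, 149, 149, 149, 143, 134, 132, 122, 113, 113, 110
The 3 values of 149 share dense rank 3.
The 2 values of 113 share dense rank 8.
Remaining distinct values take the next consecutive integers.
Treatment values → pooled ranks: 149→3, 110→9, 143→4, 134→5, 157→2
Rank sum = 3 + 9 + 4 + 5 + 2 = 23

23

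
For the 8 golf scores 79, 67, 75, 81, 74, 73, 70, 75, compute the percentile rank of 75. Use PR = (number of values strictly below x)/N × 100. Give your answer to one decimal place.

50.0

N = 8.
Strictly below 75: 4. Equal to 75: 2.
PR = 4/8 × 100 = 50.0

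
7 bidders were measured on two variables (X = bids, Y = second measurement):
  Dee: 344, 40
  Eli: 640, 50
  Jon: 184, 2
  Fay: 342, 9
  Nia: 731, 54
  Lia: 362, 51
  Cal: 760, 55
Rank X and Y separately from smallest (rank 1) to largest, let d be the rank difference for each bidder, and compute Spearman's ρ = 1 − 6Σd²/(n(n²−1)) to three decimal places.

0.964

Ranks of variable 1: 3, 5, 1, 2, 6, 4, 7
Ranks of variable 2: 3, 4, 1, 2, 6, 5, 7
d = r₁ − r₂: 0, 1, 0, 0, 0, -1, 0
d²: 0, 1, 0, 0, 0, 1, 0; Σd² = 2
ρ = 1 − 6·2/(7·48) = 1 − 12/336 = 0.964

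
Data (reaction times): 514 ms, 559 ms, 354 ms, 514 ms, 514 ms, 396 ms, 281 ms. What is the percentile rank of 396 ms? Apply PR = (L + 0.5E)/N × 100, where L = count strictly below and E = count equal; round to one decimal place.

N = 7.
Strictly below 396: 2. Equal to 396: 1.
PR = (2 + 0.5·1)/7 × 100 = 35.7

35.7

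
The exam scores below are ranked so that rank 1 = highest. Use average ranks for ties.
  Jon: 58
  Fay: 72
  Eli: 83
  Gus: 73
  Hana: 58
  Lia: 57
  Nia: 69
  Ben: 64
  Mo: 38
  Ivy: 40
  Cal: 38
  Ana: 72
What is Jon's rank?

7.5

Sorted (descending): 83, 73, 72, 72, 69, 64, 58, 58, 57, 40, 38, 38
The 2 values of 72 occupy positions 3–4 → average rank (3+4)/2 = 3.5.
The 2 values of 58 occupy positions 7–8 → average rank (7+8)/2 = 7.5.
The 2 values of 38 occupy positions 11–12 → average rank (11+12)/2 = 11.5.
Jon has value 58 → rank 7.5.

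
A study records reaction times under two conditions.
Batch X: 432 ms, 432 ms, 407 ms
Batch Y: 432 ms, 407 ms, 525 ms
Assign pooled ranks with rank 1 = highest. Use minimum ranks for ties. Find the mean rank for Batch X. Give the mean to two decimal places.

3.00

Sorted (descending): 525, 432, 432, 432, 407, 407
The 3 values of 432 occupy positions 2–4 → each gets rank 2.
The 2 values of 407 occupy positions 5–6 → each gets rank 5.
Batch X values → pooled ranks: 432→2, 432→2, 407→5
Mean rank = (2 + 2 + 5) / 3 = 3.00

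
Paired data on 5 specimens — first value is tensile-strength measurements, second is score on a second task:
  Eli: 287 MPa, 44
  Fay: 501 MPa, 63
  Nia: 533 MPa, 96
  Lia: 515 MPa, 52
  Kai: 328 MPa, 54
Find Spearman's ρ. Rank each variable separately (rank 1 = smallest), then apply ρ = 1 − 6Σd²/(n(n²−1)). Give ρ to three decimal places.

Ranks of variable 1: 1, 3, 5, 4, 2
Ranks of variable 2: 1, 4, 5, 2, 3
d = r₁ − r₂: 0, -1, 0, 2, -1
d²: 0, 1, 0, 4, 1; Σd² = 6
ρ = 1 − 6·6/(5·24) = 1 − 36/120 = 0.700

0.700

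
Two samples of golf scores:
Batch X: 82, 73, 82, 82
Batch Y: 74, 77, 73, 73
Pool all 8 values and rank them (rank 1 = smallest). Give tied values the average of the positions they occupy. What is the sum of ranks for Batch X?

Sorted (ascending): 73, 73, 73, 74, 77, 82, 82, 82
The 3 values of 73 occupy positions 1–3 → average rank 2.
The 3 values of 82 occupy positions 6–8 → average rank 7.
Batch X values → pooled ranks: 82→7, 73→2, 82→7, 82→7
Rank sum = 7 + 2 + 7 + 7 = 23

23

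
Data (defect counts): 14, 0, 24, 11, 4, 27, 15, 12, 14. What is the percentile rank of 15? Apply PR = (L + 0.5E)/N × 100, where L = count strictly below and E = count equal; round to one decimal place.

72.2

N = 9.
Strictly below 15: 6. Equal to 15: 1.
PR = (6 + 0.5·1)/9 × 100 = 72.2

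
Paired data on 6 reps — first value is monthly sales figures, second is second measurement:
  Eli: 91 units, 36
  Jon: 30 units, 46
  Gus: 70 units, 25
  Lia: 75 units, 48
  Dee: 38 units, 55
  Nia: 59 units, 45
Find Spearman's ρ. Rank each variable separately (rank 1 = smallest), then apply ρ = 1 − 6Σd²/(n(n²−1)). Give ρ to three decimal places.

Ranks of variable 1: 6, 1, 4, 5, 2, 3
Ranks of variable 2: 2, 4, 1, 5, 6, 3
d = r₁ − r₂: 4, -3, 3, 0, -4, 0
d²: 16, 9, 9, 0, 16, 0; Σd² = 50
ρ = 1 − 6·50/(6·35) = 1 − 300/210 = -0.429

-0.429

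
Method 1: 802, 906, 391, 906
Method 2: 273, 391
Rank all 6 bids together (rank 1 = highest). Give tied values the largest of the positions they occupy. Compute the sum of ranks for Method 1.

Sorted (descending): 906, 906, 802, 391, 391, 273
The 2 values of 906 occupy positions 1–2 → each gets rank 2.
The 2 values of 391 occupy positions 4–5 → each gets rank 5.
Method 1 values → pooled ranks: 802→3, 906→2, 391→5, 906→2
Rank sum = 3 + 2 + 5 + 2 = 12

12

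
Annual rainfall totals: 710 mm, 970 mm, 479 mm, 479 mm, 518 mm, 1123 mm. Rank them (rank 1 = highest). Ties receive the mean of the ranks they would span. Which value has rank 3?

Sorted (descending): 1123, 970, 710, 518, 479, 479
The 2 values of 479 occupy positions 5–6 → average rank (5+6)/2 = 5.5.
Rank 3 → value 710.

710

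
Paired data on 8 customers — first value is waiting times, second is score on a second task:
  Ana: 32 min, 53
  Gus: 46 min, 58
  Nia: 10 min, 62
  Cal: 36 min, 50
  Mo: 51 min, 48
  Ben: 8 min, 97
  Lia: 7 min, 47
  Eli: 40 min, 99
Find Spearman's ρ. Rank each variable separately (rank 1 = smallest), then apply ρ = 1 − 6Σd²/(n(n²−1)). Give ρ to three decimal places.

Ranks of variable 1: 4, 7, 3, 5, 8, 2, 1, 6
Ranks of variable 2: 4, 5, 6, 3, 2, 7, 1, 8
d = r₁ − r₂: 0, 2, -3, 2, 6, -5, 0, -2
d²: 0, 4, 9, 4, 36, 25, 0, 4; Σd² = 82
ρ = 1 − 6·82/(8·63) = 1 − 492/504 = 0.024

0.024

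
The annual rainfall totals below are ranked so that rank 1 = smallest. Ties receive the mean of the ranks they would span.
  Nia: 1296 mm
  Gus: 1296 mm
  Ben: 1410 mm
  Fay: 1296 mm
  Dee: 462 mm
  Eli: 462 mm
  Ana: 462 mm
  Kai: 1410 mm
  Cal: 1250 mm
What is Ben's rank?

8.5

Sorted (ascending): 462, 462, 462, 1250, 1296, 1296, 1296, 1410, 1410
The 3 values of 462 occupy positions 1–3 → average rank 2.
The 3 values of 1296 occupy positions 5–7 → average rank 6.
The 2 values of 1410 occupy positions 8–9 → average rank (8+9)/2 = 8.5.
Ben has value 1410 mm → rank 8.5.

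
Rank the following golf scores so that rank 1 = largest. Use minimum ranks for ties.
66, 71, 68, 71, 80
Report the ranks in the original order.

Sorted (descending): 80, 71, 71, 68, 66
The 2 values of 71 occupy positions 2–3 → each gets rank 2.

5, 2, 4, 2, 1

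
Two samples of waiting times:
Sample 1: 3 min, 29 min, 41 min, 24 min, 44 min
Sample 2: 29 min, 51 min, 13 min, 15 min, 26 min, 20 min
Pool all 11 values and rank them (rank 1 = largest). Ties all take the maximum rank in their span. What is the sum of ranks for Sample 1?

28

Sorted (descending): 51, 44, 41, 29, 29, 26, 24, 20, 15, 13, 3
The 2 values of 29 occupy positions 4–5 → each gets rank 5.
Sample 1 values → pooled ranks: 3→11, 29→5, 41→3, 24→7, 44→2
Rank sum = 11 + 5 + 3 + 7 + 2 = 28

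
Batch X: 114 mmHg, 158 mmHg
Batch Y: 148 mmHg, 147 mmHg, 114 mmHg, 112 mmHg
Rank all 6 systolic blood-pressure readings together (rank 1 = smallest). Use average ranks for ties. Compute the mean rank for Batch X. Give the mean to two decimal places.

Sorted (ascending): 112, 114, 114, 147, 148, 158
The 2 values of 114 occupy positions 2–3 → average rank (2+3)/2 = 2.5.
Batch X values → pooled ranks: 114→2.5, 158→6
Mean rank = (2.5 + 6) / 2 = 4.25

4.25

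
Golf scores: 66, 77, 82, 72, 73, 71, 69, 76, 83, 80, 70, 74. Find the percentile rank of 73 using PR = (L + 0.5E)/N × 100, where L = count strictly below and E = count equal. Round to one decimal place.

N = 12.
Strictly below 73: 5. Equal to 73: 1.
PR = (5 + 0.5·1)/12 × 100 = 45.8

45.8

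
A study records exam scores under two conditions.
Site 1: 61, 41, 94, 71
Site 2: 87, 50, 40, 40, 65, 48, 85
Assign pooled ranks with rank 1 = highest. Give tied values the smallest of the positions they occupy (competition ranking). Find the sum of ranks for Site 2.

45

Sorted (descending): 94, 87, 85, 71, 65, 61, 50, 48, 41, 40, 40
The 2 values of 40 occupy positions 10–11 → each gets rank 10.
Site 2 values → pooled ranks: 87→2, 50→7, 40→10, 40→10, 65→5, 48→8, 85→3
Rank sum = 2 + 7 + 10 + 10 + 5 + 8 + 3 = 45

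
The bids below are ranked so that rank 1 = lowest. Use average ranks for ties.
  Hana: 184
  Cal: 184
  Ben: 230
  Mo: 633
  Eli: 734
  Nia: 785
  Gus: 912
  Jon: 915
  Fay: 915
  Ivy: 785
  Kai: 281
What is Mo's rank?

Sorted (ascending): 184, 184, 230, 281, 633, 734, 785, 785, 912, 915, 915
The 2 values of 184 occupy positions 1–2 → average rank (1+2)/2 = 1.5.
The 2 values of 785 occupy positions 7–8 → average rank (7+8)/2 = 7.5.
The 2 values of 915 occupy positions 10–11 → average rank (10+11)/2 = 10.5.
Mo has value 633 → rank 5.

5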